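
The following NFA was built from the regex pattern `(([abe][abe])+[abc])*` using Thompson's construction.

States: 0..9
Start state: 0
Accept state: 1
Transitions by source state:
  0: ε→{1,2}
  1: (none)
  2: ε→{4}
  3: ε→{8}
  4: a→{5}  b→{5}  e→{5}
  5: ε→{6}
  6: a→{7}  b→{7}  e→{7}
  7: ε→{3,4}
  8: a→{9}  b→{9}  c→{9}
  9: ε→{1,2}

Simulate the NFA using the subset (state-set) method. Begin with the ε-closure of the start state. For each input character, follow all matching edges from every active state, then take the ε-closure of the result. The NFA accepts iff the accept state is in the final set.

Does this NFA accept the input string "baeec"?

Answer: ACCEPT

Trace:
start: ε-closure({0}) = {0,1,2,4}
'b' @ 1: {5,6}
'a' @ 2: {3,4,7,8}
'e' @ 3: {5,6}
'e' @ 4: {3,4,7,8}
'c' @ 5: {1,2,4,9}  ✓accept
final: {1,2,4,9}; accept 1 in set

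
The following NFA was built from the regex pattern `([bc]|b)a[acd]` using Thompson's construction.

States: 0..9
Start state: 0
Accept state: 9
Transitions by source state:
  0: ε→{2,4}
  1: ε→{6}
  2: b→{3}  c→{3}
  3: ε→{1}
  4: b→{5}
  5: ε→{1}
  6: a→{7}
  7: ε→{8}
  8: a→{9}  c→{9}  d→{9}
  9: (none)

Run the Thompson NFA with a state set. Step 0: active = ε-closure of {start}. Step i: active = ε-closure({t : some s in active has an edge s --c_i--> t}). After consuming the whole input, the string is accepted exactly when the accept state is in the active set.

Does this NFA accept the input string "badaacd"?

initial (ε-close {0}): {0,2,4}
'b' @ 1: {1,3,5,6}
'a' @ 2: {7,8}
'd' @ 3: {9}  [accepting]
'a' @ 4: {}  — state set empty
rest 'acd' ignored (set empty)
after full input: {}  (accept=9 not in)

Answer: REJECT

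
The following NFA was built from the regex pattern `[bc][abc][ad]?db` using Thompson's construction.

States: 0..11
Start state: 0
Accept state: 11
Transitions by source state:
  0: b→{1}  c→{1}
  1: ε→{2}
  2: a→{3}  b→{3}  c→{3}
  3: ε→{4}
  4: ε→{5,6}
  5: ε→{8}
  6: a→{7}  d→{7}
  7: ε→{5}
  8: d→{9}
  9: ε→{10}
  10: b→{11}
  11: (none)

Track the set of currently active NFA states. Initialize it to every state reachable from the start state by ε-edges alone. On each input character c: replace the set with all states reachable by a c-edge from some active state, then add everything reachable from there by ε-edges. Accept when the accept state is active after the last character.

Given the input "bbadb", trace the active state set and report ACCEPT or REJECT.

Answer: ACCEPT

Trace:
S₀ = ε-closure({0}) = {0}
'b' @ 1: {1,2}
'b' @ 2: {3,4,5,6,8}
'a' @ 3: {5,7,8}
'd' @ 4: {9,10}
'b' @ 5: {11}  [accepting]
after full input: {11}  (accept=11 in)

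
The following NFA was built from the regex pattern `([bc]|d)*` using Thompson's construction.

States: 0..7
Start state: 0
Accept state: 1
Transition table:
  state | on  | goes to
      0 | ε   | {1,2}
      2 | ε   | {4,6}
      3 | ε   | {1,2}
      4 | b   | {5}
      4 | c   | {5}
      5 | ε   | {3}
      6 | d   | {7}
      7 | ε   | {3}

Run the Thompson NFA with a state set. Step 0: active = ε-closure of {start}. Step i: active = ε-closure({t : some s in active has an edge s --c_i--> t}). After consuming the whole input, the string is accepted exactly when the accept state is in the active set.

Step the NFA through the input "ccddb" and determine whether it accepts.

Answer: ACCEPT

Derivation:
S₀ = ε-closure({0}) = {0,1,2,4,6}
'c' @ 1: {1,2,3,4,5,6}  [accepting]
'c' @ 2: {1,2,3,4,5,6}  [accepting]
'd' @ 3: {1,2,3,4,6,7}  [accepting]
'd' @ 4: {1,2,3,4,6,7}  [accepting]
'b' @ 5: {1,2,3,4,5,6}  [accepting]
after full input: {1,2,3,4,5,6}  (accept=1 in)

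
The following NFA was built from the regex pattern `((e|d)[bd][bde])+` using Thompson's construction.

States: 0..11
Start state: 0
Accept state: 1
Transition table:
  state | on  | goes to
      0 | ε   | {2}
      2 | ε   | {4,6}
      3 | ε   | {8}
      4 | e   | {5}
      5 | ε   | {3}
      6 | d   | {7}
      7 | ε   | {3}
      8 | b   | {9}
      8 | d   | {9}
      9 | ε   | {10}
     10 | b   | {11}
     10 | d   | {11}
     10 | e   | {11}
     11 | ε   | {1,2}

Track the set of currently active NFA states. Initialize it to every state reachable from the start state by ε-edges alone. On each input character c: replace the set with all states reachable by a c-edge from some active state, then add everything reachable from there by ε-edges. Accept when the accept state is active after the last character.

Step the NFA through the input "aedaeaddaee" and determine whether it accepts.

Answer: REJECT

Derivation:
S₀ = ε-closure({0}) = {0,2,4,6}
'a' @ 1: {}  — dead — no transitions
rest 'edaeaddaee' ignored (set empty)
end set {} — state 1 not in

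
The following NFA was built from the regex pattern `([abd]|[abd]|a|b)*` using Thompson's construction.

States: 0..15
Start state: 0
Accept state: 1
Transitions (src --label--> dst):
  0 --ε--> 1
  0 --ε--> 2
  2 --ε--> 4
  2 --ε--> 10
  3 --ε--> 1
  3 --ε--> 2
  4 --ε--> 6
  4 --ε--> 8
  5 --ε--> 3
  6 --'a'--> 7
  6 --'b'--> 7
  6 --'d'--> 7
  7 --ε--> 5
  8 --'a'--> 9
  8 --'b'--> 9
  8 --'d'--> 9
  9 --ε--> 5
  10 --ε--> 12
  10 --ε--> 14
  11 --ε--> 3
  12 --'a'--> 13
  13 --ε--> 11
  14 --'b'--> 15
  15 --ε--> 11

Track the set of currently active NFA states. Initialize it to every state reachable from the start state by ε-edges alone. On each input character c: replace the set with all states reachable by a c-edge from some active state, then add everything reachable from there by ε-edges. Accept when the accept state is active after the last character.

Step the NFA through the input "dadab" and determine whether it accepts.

Answer: ACCEPT

Steps:
initial (ε-close {0}): {0,1,2,4,6,8,10,12,14}
'd' @ 1: {1,2,3,4,5,6,7,8,9,10,12,14}  (accept∈set)
'a' @ 2: {1,2,3,4,5,6,7,8,9,10,11,12,13,14}  (accept∈set)
'd' @ 3: {1,2,3,4,5,6,7,8,9,10,12,14}  (accept∈set)
'a' @ 4: {1,2,3,4,5,6,7,8,9,10,11,12,13,14}  (accept∈set)
'b' @ 5: {1,2,3,4,5,6,7,8,9,10,11,12,14,15}  (accept∈set)
end set {1,2,3,4,5,6,7,8,9,10,11,12,14,15} — state 1 in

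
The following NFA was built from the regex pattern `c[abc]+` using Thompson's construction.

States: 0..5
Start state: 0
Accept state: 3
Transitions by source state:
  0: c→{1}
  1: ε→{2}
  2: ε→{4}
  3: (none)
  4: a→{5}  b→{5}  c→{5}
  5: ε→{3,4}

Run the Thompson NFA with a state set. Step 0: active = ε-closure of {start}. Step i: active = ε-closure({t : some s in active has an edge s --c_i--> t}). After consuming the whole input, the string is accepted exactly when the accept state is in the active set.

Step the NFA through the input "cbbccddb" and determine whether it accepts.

start: ε-closure({0}) = {0}
'c' @ 1: {1,2,4}
'b' @ 2: {3,4,5}  ✓accept
'b' @ 3: {3,4,5}  ✓accept
'c' @ 4: {3,4,5}  ✓accept
'c' @ 5: {3,4,5}  ✓accept
'd' @ 6: {}  — no active states
rest 'db' ignored (set empty)
after full input: {}  (accept=3 not in)

Answer: REJECT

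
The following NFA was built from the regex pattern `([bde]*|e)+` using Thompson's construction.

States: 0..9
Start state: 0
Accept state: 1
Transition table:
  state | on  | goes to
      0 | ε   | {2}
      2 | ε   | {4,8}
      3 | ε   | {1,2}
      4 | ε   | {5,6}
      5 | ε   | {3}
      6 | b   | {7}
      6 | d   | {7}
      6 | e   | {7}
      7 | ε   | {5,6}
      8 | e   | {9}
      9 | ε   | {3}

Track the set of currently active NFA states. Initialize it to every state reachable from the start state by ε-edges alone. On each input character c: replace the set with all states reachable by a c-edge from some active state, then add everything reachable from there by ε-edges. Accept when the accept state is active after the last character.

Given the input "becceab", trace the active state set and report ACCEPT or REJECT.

Answer: REJECT

Steps:
start: ε-closure({0}) = {0,1,2,3,4,5,6,8}
'b' @ 1: {1,2,3,4,5,6,7,8}  [accepting]
'e' @ 2: {1,2,3,4,5,6,7,8,9}  [accepting]
'c' @ 3: {}  — state set empty
rest 'ceab' ignored (set empty)
after full input: {}  (accept=1 not in)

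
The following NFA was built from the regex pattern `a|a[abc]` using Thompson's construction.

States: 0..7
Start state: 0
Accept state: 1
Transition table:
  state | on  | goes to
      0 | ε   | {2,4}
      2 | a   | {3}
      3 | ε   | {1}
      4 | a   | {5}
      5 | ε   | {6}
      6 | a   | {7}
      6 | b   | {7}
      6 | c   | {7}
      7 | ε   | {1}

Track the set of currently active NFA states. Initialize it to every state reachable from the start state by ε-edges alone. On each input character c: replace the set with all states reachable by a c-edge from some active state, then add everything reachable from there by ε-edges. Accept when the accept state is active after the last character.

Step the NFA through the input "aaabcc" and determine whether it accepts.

S₀ = ε-closure({0}) = {0,2,4}
'a' @ 1: {1,3,5,6}  ✓accept
'a' @ 2: {1,7}  ✓accept
'a' @ 3: {}  — state set empty
rest 'bcc' ignored (set empty)
end set {} — state 1 not in

Answer: REJECT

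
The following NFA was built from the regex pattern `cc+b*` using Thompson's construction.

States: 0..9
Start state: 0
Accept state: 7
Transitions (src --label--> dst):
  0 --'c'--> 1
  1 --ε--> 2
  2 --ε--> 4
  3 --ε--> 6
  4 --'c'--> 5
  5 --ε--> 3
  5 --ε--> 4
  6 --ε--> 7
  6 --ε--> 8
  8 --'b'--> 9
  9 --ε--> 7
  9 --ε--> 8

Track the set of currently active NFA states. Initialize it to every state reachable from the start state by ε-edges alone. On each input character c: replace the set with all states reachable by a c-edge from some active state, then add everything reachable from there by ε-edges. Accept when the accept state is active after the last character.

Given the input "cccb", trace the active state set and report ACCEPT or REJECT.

Answer: ACCEPT

Steps:
initial (ε-close {0}): {0}
'c' @ 1: {1,2,4}
'c' @ 2: {3,4,5,6,7,8}  [accepting]
'c' @ 3: {3,4,5,6,7,8}  [accepting]
'b' @ 4: {7,8,9}  [accepting]
after full input: {7,8,9}  (accept=7 in)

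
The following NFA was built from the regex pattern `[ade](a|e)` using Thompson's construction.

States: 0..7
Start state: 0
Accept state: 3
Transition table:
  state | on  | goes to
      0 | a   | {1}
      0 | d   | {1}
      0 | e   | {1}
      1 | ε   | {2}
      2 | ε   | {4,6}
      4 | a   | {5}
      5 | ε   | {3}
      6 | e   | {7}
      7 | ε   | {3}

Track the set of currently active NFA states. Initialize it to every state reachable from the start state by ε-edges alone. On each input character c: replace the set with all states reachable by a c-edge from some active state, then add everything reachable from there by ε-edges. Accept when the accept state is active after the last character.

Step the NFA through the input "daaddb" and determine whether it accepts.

Answer: REJECT

Trace:
S₀ = ε-closure({0}) = {0}
'd' @ 1: {1,2,4,6}
'a' @ 2: {3,5}  (accept∈set)
'a' @ 3: {}  — state set empty
rest 'ddb' ignored (set empty)
end set {} — state 3 not in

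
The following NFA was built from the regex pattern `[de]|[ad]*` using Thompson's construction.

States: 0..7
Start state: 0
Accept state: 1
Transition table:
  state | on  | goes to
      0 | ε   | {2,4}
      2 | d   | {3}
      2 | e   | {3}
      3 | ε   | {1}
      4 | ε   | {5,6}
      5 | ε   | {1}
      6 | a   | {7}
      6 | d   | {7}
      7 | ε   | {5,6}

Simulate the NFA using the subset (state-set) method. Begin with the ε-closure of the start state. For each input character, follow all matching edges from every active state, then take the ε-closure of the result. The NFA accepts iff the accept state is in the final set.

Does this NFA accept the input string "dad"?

Answer: ACCEPT

Trace:
start: ε-closure({0}) = {0,1,2,4,5,6}
'd' @ 1: {1,3,5,6,7}  [accepting]
'a' @ 2: {1,5,6,7}  [accepting]
'd' @ 3: {1,5,6,7}  [accepting]
after full input: {1,5,6,7}  (accept=1 in)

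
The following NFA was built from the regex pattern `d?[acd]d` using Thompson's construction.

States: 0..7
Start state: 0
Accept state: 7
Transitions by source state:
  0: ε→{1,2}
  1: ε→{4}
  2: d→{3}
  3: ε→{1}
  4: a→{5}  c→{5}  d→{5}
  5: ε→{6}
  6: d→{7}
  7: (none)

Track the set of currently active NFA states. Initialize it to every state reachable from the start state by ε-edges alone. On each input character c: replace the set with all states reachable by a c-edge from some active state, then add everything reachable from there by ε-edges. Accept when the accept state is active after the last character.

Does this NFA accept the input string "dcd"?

Answer: ACCEPT

Derivation:
S₀ = ε-closure({0}) = {0,1,2,4}
'd' @ 1: {1,3,4,5,6}
'c' @ 2: {5,6}
'd' @ 3: {7}  [accepting]
end set {7} — state 7 in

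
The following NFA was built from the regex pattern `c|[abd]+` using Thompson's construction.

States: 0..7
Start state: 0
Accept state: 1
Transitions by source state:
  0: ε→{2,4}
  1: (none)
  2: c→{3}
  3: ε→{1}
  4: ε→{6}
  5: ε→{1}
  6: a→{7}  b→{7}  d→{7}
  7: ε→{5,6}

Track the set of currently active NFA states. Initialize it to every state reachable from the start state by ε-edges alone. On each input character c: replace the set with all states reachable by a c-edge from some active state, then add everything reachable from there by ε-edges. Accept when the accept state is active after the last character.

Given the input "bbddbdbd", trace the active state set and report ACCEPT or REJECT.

initial (ε-close {0}): {0,2,4,6}
'b' @ 1: {1,5,6,7}  ✓accept
'b' @ 2: {1,5,6,7}  ✓accept
'd' @ 3: {1,5,6,7}  ✓accept
'd' @ 4: {1,5,6,7}  ✓accept
'b' @ 5: {1,5,6,7}  ✓accept
'd' @ 6: {1,5,6,7}  ✓accept
'b' @ 7: {1,5,6,7}  ✓accept
'd' @ 8: {1,5,6,7}  ✓accept
after full input: {1,5,6,7}  (accept=1 in)

Answer: ACCEPT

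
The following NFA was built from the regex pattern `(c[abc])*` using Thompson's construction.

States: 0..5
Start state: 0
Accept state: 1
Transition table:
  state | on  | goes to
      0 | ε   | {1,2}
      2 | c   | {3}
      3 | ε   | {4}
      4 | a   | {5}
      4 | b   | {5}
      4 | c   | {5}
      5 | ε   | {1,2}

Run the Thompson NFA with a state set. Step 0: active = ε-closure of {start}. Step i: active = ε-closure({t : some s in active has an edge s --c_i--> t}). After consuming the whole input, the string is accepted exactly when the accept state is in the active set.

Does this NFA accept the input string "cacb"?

Answer: ACCEPT

Derivation:
start: ε-closure({0}) = {0,1,2}
'c' @ 1: {3,4}
'a' @ 2: {1,2,5}  (accept∈set)
'c' @ 3: {3,4}
'b' @ 4: {1,2,5}  (accept∈set)
final: {1,2,5}; accept 1 in set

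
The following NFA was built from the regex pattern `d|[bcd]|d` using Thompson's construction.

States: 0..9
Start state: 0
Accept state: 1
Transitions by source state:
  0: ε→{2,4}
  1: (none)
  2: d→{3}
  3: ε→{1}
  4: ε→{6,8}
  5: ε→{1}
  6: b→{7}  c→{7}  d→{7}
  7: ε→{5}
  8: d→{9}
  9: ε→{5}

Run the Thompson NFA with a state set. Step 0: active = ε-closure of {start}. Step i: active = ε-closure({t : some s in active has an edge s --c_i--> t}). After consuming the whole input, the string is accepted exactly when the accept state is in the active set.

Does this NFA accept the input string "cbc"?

start: ε-closure({0}) = {0,2,4,6,8}
'c' @ 1: {1,5,7}  (accept∈set)
'b' @ 2: {}  — no active states
rest 'c' ignored (set empty)
final: {}; accept 1 not in set

Answer: REJECT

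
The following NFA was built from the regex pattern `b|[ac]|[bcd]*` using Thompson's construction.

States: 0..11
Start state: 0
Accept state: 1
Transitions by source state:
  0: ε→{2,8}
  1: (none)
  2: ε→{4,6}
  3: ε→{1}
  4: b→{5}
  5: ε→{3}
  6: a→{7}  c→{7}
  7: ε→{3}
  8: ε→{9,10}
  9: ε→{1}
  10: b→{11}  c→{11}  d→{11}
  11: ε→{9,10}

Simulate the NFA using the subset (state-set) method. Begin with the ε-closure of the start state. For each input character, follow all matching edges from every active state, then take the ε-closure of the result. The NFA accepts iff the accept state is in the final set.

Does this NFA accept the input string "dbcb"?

Answer: ACCEPT

Derivation:
S₀ = ε-closure({0}) = {0,1,2,4,6,8,9,10}
'd' @ 1: {1,9,10,11}  (accept∈set)
'b' @ 2: {1,9,10,11}  (accept∈set)
'c' @ 3: {1,9,10,11}  (accept∈set)
'b' @ 4: {1,9,10,11}  (accept∈set)
final: {1,9,10,11}; accept 1 in set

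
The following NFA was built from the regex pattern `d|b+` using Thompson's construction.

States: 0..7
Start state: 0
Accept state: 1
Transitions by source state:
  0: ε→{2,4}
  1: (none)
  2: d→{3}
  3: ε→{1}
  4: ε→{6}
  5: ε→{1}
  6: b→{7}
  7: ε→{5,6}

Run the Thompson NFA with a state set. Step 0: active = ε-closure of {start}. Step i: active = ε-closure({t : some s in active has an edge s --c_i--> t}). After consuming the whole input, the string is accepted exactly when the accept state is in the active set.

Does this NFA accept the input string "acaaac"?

S₀ = ε-closure({0}) = {0,2,4,6}
'a' @ 1: {}  — dead — no transitions
rest 'caaac' ignored (set empty)
end set {} — state 1 not in

Answer: REJECT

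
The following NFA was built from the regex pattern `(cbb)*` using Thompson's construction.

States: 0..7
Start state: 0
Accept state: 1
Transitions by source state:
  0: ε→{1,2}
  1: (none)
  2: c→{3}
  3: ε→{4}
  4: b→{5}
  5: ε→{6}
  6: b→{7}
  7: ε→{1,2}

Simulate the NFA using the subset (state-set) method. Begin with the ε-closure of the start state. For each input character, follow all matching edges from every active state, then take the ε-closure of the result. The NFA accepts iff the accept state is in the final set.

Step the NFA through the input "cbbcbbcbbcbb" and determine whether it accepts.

start: ε-closure({0}) = {0,1,2}
'c' @ 1: {3,4}
'b' @ 2: {5,6}
'b' @ 3: {1,2,7}  [accepting]
'c' @ 4: {3,4}
'b' @ 5: {5,6}
'b' @ 6: {1,2,7}  [accepting]
'c' @ 7: {3,4}
'b' @ 8: {5,6}
'b' @ 9: {1,2,7}  [accepting]
'c' @ 10: {3,4}
'b' @ 11: {5,6}
'b' @ 12: {1,2,7}  [accepting]
after full input: {1,2,7}  (accept=1 in)

Answer: ACCEPT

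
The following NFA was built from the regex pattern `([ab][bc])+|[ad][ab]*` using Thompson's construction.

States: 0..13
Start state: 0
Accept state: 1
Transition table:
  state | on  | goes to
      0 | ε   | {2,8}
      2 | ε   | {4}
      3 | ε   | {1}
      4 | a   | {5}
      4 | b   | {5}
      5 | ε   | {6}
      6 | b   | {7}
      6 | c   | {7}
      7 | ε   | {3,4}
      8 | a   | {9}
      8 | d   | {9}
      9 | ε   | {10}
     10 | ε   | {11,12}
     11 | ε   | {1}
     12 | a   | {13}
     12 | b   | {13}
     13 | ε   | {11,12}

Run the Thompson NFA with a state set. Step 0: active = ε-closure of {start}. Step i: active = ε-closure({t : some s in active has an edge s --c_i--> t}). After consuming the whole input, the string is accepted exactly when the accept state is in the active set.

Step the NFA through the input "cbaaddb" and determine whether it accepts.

start: ε-closure({0}) = {0,2,4,8}
'c' @ 1: {}  — no active states
rest 'baaddb' ignored (set empty)
after full input: {}  (accept=1 not in)

Answer: REJECT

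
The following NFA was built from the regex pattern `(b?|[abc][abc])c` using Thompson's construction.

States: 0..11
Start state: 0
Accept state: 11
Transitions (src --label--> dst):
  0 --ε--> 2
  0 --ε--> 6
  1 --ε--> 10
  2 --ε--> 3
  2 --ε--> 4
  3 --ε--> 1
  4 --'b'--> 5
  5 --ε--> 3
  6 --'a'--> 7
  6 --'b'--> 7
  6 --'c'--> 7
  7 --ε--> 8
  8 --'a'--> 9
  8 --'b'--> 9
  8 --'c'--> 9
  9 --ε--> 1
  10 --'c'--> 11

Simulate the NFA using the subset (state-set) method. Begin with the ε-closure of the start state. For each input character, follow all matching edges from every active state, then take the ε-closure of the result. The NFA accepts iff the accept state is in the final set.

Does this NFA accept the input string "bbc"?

Answer: ACCEPT

Steps:
initial (ε-close {0}): {0,1,2,3,4,6,10}
'b' @ 1: {1,3,5,7,8,10}
'b' @ 2: {1,9,10}
'c' @ 3: {11}  [accepting]
after full input: {11}  (accept=11 in)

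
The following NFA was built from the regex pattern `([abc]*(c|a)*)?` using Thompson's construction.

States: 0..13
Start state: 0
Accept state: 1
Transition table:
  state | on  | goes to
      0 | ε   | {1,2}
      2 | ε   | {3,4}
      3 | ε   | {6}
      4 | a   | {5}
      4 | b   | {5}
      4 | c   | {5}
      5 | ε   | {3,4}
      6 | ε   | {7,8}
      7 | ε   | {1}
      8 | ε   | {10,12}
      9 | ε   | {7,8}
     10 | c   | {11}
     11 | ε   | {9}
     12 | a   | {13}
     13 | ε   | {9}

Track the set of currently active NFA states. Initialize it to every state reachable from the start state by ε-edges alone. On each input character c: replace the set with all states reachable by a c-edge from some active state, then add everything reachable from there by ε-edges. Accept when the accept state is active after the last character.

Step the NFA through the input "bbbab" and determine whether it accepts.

initial (ε-close {0}): {0,1,2,3,4,6,7,8,10,12}
'b' @ 1: {1,3,4,5,6,7,8,10,12}  ✓accept
'b' @ 2: {1,3,4,5,6,7,8,10,12}  ✓accept
'b' @ 3: {1,3,4,5,6,7,8,10,12}  ✓accept
'a' @ 4: {1,3,4,5,6,7,8,9,10,12,13}  ✓accept
'b' @ 5: {1,3,4,5,6,7,8,10,12}  ✓accept
after full input: {1,3,4,5,6,7,8,10,12}  (accept=1 in)

Answer: ACCEPT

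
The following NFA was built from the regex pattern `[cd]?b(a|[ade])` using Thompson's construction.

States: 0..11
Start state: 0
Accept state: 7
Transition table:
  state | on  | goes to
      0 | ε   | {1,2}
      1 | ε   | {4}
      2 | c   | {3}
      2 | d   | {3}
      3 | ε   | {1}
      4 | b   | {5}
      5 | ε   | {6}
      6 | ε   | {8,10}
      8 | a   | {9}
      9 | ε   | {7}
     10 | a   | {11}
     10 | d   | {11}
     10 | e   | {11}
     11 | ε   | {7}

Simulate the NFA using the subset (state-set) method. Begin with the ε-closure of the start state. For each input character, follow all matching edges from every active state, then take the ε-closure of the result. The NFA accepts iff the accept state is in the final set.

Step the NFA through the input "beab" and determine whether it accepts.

Answer: REJECT

Trace:
S₀ = ε-closure({0}) = {0,1,2,4}
'b' @ 1: {5,6,8,10}
'e' @ 2: {7,11}  (accept∈set)
'a' @ 3: {}  — state set empty
rest 'b' ignored (set empty)
final: {}; accept 7 not in set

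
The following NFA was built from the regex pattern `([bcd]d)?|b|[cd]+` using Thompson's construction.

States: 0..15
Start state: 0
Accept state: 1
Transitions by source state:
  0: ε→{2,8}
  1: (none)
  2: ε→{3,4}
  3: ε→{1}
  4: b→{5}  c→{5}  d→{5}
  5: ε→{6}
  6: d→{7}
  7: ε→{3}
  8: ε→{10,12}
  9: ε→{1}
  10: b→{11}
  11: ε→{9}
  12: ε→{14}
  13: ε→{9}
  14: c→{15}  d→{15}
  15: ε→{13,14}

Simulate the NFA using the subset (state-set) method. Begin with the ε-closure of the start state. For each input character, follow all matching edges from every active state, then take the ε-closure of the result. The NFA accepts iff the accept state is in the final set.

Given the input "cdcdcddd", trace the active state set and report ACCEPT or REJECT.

initial (ε-close {0}): {0,1,2,3,4,8,10,12,14}
'c' @ 1: {1,5,6,9,13,14,15}  (accept∈set)
'd' @ 2: {1,3,7,9,13,14,15}  (accept∈set)
'c' @ 3: {1,9,13,14,15}  (accept∈set)
'd' @ 4: {1,9,13,14,15}  (accept∈set)
'c' @ 5: {1,9,13,14,15}  (accept∈set)
'd' @ 6: {1,9,13,14,15}  (accept∈set)
'd' @ 7: {1,9,13,14,15}  (accept∈set)
'd' @ 8: {1,9,13,14,15}  (accept∈set)
final: {1,9,13,14,15}; accept 1 in set

Answer: ACCEPT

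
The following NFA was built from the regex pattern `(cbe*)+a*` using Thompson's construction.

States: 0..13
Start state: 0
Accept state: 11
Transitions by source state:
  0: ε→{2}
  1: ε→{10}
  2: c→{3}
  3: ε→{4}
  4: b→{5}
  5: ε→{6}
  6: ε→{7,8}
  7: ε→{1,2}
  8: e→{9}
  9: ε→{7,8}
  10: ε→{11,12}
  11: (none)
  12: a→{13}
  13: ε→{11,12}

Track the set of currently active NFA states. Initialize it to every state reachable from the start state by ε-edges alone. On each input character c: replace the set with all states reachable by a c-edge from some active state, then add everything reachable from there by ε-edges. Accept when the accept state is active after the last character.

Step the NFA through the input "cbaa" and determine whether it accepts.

initial (ε-close {0}): {0,2}
'c' @ 1: {3,4}
'b' @ 2: {1,2,5,6,7,8,10,11,12}  [accepting]
'a' @ 3: {11,12,13}  [accepting]
'a' @ 4: {11,12,13}  [accepting]
after full input: {11,12,13}  (accept=11 in)

Answer: ACCEPT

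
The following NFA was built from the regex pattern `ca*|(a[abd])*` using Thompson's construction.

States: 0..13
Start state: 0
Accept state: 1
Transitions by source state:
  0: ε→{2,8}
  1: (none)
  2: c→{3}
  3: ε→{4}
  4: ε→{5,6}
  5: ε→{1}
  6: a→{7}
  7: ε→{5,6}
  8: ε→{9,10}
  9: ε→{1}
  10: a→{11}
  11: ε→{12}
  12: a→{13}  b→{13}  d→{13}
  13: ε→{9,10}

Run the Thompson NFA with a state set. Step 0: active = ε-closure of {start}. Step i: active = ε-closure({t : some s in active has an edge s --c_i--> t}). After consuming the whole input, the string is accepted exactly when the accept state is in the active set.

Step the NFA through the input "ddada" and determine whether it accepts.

initial (ε-close {0}): {0,1,2,8,9,10}
'd' @ 1: {}  — dead — no transitions
rest 'dada' ignored (set empty)
end set {} — state 1 not in

Answer: REJECT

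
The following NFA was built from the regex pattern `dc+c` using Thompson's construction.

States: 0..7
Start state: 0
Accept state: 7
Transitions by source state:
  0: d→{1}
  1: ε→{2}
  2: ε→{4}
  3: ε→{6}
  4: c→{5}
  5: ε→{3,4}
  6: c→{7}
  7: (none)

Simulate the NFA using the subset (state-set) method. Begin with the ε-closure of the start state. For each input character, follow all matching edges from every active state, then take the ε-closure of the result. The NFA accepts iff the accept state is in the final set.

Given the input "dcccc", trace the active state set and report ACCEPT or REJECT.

Answer: ACCEPT

Trace:
S₀ = ε-closure({0}) = {0}
'd' @ 1: {1,2,4}
'c' @ 2: {3,4,5,6}
'c' @ 3: {3,4,5,6,7}  (accept∈set)
'c' @ 4: {3,4,5,6,7}  (accept∈set)
'c' @ 5: {3,4,5,6,7}  (accept∈set)
final: {3,4,5,6,7}; accept 7 in set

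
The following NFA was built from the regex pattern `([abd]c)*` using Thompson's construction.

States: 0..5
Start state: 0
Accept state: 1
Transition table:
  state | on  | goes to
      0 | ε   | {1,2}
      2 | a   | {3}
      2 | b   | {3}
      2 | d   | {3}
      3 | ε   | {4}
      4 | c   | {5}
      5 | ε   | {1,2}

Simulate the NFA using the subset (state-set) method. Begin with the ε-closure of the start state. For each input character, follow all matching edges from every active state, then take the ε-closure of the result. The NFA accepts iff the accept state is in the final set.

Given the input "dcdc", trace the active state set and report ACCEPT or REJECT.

Answer: ACCEPT

Trace:
initial (ε-close {0}): {0,1,2}
'd' @ 1: {3,4}
'c' @ 2: {1,2,5}  (accept∈set)
'd' @ 3: {3,4}
'c' @ 4: {1,2,5}  (accept∈set)
final: {1,2,5}; accept 1 in set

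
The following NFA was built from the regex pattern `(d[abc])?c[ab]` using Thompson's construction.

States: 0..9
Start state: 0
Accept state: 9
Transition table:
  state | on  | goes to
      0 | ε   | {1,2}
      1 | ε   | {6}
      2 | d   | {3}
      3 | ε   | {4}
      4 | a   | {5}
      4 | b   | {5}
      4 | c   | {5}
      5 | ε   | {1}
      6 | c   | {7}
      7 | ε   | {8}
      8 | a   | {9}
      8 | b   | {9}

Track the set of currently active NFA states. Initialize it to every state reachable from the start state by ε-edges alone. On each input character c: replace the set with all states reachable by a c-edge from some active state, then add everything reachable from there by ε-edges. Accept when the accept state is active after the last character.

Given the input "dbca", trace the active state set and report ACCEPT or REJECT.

Answer: ACCEPT

Steps:
initial (ε-close {0}): {0,1,2,6}
'd' @ 1: {3,4}
'b' @ 2: {1,5,6}
'c' @ 3: {7,8}
'a' @ 4: {9}  [accepting]
end set {9} — state 9 in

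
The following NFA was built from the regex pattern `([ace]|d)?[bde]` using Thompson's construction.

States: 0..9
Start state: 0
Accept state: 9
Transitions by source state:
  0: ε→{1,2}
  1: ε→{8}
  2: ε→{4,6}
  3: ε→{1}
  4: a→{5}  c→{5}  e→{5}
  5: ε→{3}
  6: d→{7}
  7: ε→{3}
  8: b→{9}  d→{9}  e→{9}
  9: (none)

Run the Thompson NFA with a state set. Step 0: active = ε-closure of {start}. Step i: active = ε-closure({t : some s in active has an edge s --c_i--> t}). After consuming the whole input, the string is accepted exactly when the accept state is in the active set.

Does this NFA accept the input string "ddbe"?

Answer: REJECT

Trace:
initial (ε-close {0}): {0,1,2,4,6,8}
'd' @ 1: {1,3,7,8,9}  [accepting]
'd' @ 2: {9}  [accepting]
'b' @ 3: {}  — state set empty
rest 'e' ignored (set empty)
after full input: {}  (accept=9 not in)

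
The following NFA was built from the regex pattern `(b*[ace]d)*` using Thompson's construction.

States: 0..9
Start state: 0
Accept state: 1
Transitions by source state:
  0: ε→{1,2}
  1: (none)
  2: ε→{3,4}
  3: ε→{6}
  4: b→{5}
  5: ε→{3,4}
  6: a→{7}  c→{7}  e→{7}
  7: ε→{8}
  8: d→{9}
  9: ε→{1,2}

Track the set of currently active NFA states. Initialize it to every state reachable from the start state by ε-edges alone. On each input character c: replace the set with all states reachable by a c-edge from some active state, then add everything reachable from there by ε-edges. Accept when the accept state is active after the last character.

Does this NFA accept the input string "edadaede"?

S₀ = ε-closure({0}) = {0,1,2,3,4,6}
'e' @ 1: {7,8}
'd' @ 2: {1,2,3,4,6,9}  ✓accept
'a' @ 3: {7,8}
'd' @ 4: {1,2,3,4,6,9}  ✓accept
'a' @ 5: {7,8}
'e' @ 6: {}  — dead — no transitions
rest 'de' ignored (set empty)
after full input: {}  (accept=1 not in)

Answer: REJECT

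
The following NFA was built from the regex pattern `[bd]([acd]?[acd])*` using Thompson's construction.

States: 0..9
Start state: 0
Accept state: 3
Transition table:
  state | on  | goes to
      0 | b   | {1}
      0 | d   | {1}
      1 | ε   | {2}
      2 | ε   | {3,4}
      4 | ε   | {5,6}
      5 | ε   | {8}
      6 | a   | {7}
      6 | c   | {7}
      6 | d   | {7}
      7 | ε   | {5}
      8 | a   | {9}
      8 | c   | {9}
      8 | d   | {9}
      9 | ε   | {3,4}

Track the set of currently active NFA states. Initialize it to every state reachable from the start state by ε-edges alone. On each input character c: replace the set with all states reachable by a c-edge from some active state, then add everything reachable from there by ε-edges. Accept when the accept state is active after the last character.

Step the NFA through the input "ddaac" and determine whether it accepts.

initial (ε-close {0}): {0}
'd' @ 1: {1,2,3,4,5,6,8}  ✓accept
'd' @ 2: {3,4,5,6,7,8,9}  ✓accept
'a' @ 3: {3,4,5,6,7,8,9}  ✓accept
'a' @ 4: {3,4,5,6,7,8,9}  ✓accept
'c' @ 5: {3,4,5,6,7,8,9}  ✓accept
after full input: {3,4,5,6,7,8,9}  (accept=3 in)

Answer: ACCEPT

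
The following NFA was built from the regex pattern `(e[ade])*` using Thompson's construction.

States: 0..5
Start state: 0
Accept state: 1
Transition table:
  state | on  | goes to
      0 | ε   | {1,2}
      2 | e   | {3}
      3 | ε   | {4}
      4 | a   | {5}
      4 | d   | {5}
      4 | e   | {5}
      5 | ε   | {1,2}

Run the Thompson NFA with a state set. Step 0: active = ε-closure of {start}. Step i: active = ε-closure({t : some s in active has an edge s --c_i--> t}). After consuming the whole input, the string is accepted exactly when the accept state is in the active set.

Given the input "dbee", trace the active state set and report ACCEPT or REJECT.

start: ε-closure({0}) = {0,1,2}
'd' @ 1: {}  — no active states
rest 'bee' ignored (set empty)
end set {} — state 1 not in

Answer: REJECT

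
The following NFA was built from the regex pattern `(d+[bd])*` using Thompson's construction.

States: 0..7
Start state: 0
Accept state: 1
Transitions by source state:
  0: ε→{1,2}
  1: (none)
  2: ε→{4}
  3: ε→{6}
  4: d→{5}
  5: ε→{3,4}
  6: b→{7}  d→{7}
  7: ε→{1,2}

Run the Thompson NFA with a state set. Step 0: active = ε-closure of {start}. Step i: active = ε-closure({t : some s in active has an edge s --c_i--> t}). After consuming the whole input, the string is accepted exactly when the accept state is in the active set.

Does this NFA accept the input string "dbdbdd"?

initial (ε-close {0}): {0,1,2,4}
'd' @ 1: {3,4,5,6}
'b' @ 2: {1,2,4,7}  (accept∈set)
'd' @ 3: {3,4,5,6}
'b' @ 4: {1,2,4,7}  (accept∈set)
'd' @ 5: {3,4,5,6}
'd' @ 6: {1,2,3,4,5,6,7}  (accept∈set)
final: {1,2,3,4,5,6,7}; accept 1 in set

Answer: ACCEPT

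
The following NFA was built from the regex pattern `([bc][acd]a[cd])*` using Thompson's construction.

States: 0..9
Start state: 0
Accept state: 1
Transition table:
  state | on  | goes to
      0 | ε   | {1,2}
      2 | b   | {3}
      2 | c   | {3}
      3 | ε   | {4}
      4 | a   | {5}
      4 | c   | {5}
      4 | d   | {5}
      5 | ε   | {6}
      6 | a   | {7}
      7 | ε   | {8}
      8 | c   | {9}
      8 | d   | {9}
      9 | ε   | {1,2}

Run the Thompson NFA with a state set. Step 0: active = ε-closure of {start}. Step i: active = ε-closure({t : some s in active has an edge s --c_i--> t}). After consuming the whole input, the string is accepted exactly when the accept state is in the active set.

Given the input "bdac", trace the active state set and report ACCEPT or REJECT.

Answer: ACCEPT

Steps:
start: ε-closure({0}) = {0,1,2}
'b' @ 1: {3,4}
'd' @ 2: {5,6}
'a' @ 3: {7,8}
'c' @ 4: {1,2,9}  ✓accept
end set {1,2,9} — state 1 in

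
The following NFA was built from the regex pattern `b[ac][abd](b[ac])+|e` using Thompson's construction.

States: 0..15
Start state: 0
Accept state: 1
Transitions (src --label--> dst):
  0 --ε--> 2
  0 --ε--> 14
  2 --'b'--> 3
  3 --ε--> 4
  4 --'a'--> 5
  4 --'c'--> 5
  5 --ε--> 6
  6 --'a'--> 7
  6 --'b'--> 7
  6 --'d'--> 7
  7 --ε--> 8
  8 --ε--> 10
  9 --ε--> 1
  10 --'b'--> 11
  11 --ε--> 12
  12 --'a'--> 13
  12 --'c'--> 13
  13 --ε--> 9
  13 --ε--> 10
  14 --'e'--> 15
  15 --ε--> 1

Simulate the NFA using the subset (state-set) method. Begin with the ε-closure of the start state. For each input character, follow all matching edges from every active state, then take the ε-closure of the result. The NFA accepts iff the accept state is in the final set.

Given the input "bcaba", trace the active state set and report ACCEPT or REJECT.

S₀ = ε-closure({0}) = {0,2,14}
'b' @ 1: {3,4}
'c' @ 2: {5,6}
'a' @ 3: {7,8,10}
'b' @ 4: {11,12}
'a' @ 5: {1,9,10,13}  ✓accept
after full input: {1,9,10,13}  (accept=1 in)

Answer: ACCEPT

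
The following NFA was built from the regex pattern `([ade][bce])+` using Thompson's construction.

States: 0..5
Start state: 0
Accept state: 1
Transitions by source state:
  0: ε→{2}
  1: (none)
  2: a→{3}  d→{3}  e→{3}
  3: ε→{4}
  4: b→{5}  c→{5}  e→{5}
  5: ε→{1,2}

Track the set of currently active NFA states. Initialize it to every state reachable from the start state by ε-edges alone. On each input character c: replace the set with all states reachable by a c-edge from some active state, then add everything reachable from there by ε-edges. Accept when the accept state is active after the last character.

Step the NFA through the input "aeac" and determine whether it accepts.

start: ε-closure({0}) = {0,2}
'a' @ 1: {3,4}
'e' @ 2: {1,2,5}  (accept∈set)
'a' @ 3: {3,4}
'c' @ 4: {1,2,5}  (accept∈set)
after full input: {1,2,5}  (accept=1 in)

Answer: ACCEPT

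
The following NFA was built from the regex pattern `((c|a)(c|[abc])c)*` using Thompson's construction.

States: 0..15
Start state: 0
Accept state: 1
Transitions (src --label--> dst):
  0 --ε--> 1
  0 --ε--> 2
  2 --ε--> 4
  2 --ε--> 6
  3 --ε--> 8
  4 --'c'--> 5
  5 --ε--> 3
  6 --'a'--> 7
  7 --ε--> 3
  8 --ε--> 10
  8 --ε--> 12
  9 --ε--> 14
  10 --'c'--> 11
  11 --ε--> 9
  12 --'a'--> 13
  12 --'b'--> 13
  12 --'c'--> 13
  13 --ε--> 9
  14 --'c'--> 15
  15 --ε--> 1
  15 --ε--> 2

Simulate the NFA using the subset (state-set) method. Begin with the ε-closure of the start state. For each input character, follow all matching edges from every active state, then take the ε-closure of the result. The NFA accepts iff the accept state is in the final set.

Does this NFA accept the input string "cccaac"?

Answer: ACCEPT

Steps:
S₀ = ε-closure({0}) = {0,1,2,4,6}
'c' @ 1: {3,5,8,10,12}
'c' @ 2: {9,11,13,14}
'c' @ 3: {1,2,4,6,15}  (accept∈set)
'a' @ 4: {3,7,8,10,12}
'a' @ 5: {9,13,14}
'c' @ 6: {1,2,4,6,15}  (accept∈set)
final: {1,2,4,6,15}; accept 1 in set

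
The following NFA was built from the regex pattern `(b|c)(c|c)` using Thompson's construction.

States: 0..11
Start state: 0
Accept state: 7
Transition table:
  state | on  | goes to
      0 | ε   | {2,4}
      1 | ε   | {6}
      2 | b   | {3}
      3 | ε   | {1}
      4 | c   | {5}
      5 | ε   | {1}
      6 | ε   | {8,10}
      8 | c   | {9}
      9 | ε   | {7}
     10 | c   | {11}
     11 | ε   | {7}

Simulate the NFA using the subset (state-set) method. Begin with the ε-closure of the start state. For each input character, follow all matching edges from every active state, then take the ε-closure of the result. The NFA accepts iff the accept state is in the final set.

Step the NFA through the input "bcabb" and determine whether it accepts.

start: ε-closure({0}) = {0,2,4}
'b' @ 1: {1,3,6,8,10}
'c' @ 2: {7,9,11}  [accepting]
'a' @ 3: {}  — no active states
rest 'bb' ignored (set empty)
end set {} — state 7 not in

Answer: REJECT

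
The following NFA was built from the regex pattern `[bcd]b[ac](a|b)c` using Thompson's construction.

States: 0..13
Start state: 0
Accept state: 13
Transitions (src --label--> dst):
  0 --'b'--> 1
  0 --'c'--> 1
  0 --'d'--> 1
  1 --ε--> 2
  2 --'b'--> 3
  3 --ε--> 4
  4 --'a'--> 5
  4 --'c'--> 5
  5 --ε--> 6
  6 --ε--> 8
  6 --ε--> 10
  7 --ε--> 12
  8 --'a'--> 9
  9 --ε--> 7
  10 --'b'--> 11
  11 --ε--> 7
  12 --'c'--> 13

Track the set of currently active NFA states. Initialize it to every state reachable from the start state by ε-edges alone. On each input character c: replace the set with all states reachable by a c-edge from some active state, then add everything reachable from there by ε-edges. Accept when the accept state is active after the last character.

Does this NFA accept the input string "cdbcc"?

start: ε-closure({0}) = {0}
'c' @ 1: {1,2}
'd' @ 2: {}  — no active states
rest 'bcc' ignored (set empty)
final: {}; accept 13 not in set

Answer: REJECT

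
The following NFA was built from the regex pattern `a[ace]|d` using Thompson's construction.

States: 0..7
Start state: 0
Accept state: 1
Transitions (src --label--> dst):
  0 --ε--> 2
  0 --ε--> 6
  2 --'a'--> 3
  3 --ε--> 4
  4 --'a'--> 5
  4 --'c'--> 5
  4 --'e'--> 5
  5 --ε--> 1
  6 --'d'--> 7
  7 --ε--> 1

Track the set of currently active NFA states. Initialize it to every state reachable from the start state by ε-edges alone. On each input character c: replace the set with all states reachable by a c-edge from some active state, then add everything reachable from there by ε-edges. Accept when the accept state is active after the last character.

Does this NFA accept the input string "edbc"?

initial (ε-close {0}): {0,2,6}
'e' @ 1: {}  — no active states
rest 'dbc' ignored (set empty)
end set {} — state 1 not in

Answer: REJECT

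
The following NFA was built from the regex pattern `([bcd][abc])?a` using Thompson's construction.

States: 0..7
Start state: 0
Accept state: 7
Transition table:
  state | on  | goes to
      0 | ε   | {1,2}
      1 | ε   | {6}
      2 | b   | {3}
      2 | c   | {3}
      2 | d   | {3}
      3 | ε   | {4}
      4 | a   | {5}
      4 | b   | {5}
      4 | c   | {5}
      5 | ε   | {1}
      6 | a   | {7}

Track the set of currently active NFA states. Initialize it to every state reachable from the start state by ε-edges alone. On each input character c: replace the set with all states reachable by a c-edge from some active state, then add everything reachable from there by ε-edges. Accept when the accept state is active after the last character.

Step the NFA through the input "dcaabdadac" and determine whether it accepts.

Answer: REJECT

Steps:
start: ε-closure({0}) = {0,1,2,6}
'd' @ 1: {3,4}
'c' @ 2: {1,5,6}
'a' @ 3: {7}  [accepting]
'a' @ 4: {}  — no active states
rest 'bdadac' ignored (set empty)
end set {} — state 7 not in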